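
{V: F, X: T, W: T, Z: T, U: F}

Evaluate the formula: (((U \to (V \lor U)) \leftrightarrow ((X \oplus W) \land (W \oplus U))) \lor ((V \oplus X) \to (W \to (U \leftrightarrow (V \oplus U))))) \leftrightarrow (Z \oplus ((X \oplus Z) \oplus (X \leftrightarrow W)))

F

Substituting V=F, X=T, W=T, Z=T, U=F:
V \lor U = F \lor F = F
U \to (V \lor U) = F \to F = T
X \oplus W = T \oplus T = F
W \oplus U = T \oplus F = T
(X \oplus W) \land (W \oplus U) = F \land T = F
(U \to (V \lor U)) \leftrightarrow ((X \oplus W) \land (W \oplus U)) = T \leftrightarrow F = F
V \oplus X = F \oplus T = T
V \oplus U = F \oplus F = F
U \leftrightarrow (V \oplus U) = F \leftrightarrow F = T
W \to (U \leftrightarrow (V \oplus U)) = T \to T = T
(V \oplus X) \to (W \to (U \leftrightarrow (V \oplus U))) = T \to T = T
((U \to (V \lor U)) \leftrightarrow ((X \oplus W) \land (W \oplus U))) \lor ((V \oplus X) \to (W \to (U \leftrightarrow (V \oplus U)))) = F \lor T = T
X \oplus Z = T \oplus T = F
X \leftrightarrow W = T \leftrightarrow T = T
(X \oplus Z) \oplus (X \leftrightarrow W) = F \oplus T = T
Z \oplus ((X \oplus Z) \oplus (X \leftrightarrow W)) = T \oplus T = F
(((U \to (V \lor U)) \leftrightarrow ((X \oplus W) \land (W \oplus U))) \lor ((V \oplus X) \to (W \to (U \leftrightarrow (V \oplus U))))) \leftrightarrow (Z \oplus ((X \oplus Z) \oplus (X \leftrightarrow W))) = T \leftrightarrow F = F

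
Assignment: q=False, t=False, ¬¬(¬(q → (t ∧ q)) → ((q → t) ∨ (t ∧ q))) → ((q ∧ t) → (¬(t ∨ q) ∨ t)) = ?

t ∧ q = False ∧ False = False
q → (t ∧ q) = False → False = True
¬(q → (t ∧ q)) = ¬True = False
q → t = False → False = True
t ∧ q = False ∧ False = False
(q → t) ∨ (t ∧ q) = True ∨ False = True
¬(q → (t ∧ q)) → ((q → t) ∨ (t ∧ q)) = False → True = True
¬(¬(q → (t ∧ q)) → ((q → t) ∨ (t ∧ q))) = ¬True = False
¬¬(¬(q → (t ∧ q)) → ((q → t) ∨ (t ∧ q))) = ¬False = True
q ∧ t = False ∧ False = False
t ∨ q = False ∨ False = False
¬(t ∨ q) = ¬False = True
¬(t ∨ q) ∨ t = True ∨ False = True
(q ∧ t) → (¬(t ∨ q) ∨ t) = False → True = True
¬¬(¬(q → (t ∧ q)) → ((q → t) ∨ (t ∧ q))) → ((q ∧ t) → (¬(t ∨ q) ∨ t)) = True → True = True

True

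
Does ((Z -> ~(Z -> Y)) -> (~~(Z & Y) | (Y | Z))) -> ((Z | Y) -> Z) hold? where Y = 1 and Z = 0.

0

Z -> Y = 0 -> 1 = 1
~(Z -> Y) = ~1 = 0
Z -> ~(Z -> Y) = 0 -> 0 = 1
Z & Y = 0 & 1 = 0
~(Z & Y) = ~0 = 1
~~(Z & Y) = ~1 = 0
Y | Z = 1 | 0 = 1
~~(Z & Y) | (Y | Z) = 0 | 1 = 1
(Z -> ~(Z -> Y)) -> (~~(Z & Y) | (Y | Z)) = 1 -> 1 = 1
Z | Y = 0 | 1 = 1
(Z | Y) -> Z = 1 -> 0 = 0
((Z -> ~(Z -> Y)) -> (~~(Z & Y) | (Y | Z))) -> ((Z | Y) -> Z) = 1 -> 0 = 0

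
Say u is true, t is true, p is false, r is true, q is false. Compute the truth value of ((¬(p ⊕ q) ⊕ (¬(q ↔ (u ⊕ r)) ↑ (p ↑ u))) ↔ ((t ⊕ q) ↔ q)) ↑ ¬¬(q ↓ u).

Substituting u=True, t=True, p=False, r=True, q=False:
p ⊕ q = False ⊕ False = False
¬(p ⊕ q) = ¬False = True
u ⊕ r = True ⊕ True = False
q ↔ (u ⊕ r) = False ↔ False = True
¬(q ↔ (u ⊕ r)) = ¬True = False
p ↑ u = False ↑ True = True
¬(q ↔ (u ⊕ r)) ↑ (p ↑ u) = False ↑ True = True
¬(p ⊕ q) ⊕ (¬(q ↔ (u ⊕ r)) ↑ (p ↑ u)) = True ⊕ True = False
t ⊕ q = True ⊕ False = True
(t ⊕ q) ↔ q = True ↔ False = False
(¬(p ⊕ q) ⊕ (¬(q ↔ (u ⊕ r)) ↑ (p ↑ u))) ↔ ((t ⊕ q) ↔ q) = False ↔ False = True
q ↓ u = False ↓ True = False
¬(q ↓ u) = ¬False = True
¬¬(q ↓ u) = ¬True = False
((¬(p ⊕ q) ⊕ (¬(q ↔ (u ⊕ r)) ↑ (p ↑ u))) ↔ ((t ⊕ q) ↔ q)) ↑ ¬¬(q ↓ u) = True ↑ False = True

True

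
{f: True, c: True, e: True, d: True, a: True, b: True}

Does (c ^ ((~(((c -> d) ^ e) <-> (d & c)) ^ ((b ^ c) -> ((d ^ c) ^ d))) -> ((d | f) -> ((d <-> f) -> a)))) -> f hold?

True

c -> d = True -> True = True
(c -> d) ^ e = True ^ True = False
d & c = True & True = True
((c -> d) ^ e) <-> (d & c) = False <-> True = False
~(((c -> d) ^ e) <-> (d & c)) = ~False = True
b ^ c = True ^ True = False
d ^ c = True ^ True = False
(d ^ c) ^ d = False ^ True = True
(b ^ c) -> ((d ^ c) ^ d) = False -> True = True
~(((c -> d) ^ e) <-> (d & c)) ^ ((b ^ c) -> ((d ^ c) ^ d)) = True ^ True = False
d | f = True | True = True
d <-> f = True <-> True = True
(d <-> f) -> a = True -> True = True
(d | f) -> ((d <-> f) -> a) = True -> True = True
(~(((c -> d) ^ e) <-> (d & c)) ^ ((b ^ c) -> ((d ^ c) ^ d))) -> ((d | f) -> ((d <-> f) -> a)) = False -> True = True
c ^ ((~(((c -> d) ^ e) <-> (d & c)) ^ ((b ^ c) -> ((d ^ c) ^ d))) -> ((d | f) -> ((d <-> f) -> a))) = True ^ True = False
(c ^ ((~(((c -> d) ^ e) <-> (d & c)) ^ ((b ^ c) -> ((d ^ c) ^ d))) -> ((d | f) -> ((d <-> f) -> a)))) -> f = False -> True = True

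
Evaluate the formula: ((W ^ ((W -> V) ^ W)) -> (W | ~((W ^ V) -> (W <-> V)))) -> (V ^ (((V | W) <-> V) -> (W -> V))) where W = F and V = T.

F

W -> V = F -> T = T
(W -> V) ^ W = T ^ F = T
W ^ ((W -> V) ^ W) = F ^ T = T
W ^ V = F ^ T = T
W <-> V = F <-> T = F
(W ^ V) -> (W <-> V) = T -> F = F
~((W ^ V) -> (W <-> V)) = ~F = T
W | ~((W ^ V) -> (W <-> V)) = F | T = T
(W ^ ((W -> V) ^ W)) -> (W | ~((W ^ V) -> (W <-> V))) = T -> T = T
V | W = T | F = T
(V | W) <-> V = T <-> T = T
W -> V = F -> T = T
((V | W) <-> V) -> (W -> V) = T -> T = T
V ^ (((V | W) <-> V) -> (W -> V)) = T ^ T = F
((W ^ ((W -> V) ^ W)) -> (W | ~((W ^ V) -> (W <-> V)))) -> (V ^ (((V | W) <-> V) -> (W -> V))) = T -> F = F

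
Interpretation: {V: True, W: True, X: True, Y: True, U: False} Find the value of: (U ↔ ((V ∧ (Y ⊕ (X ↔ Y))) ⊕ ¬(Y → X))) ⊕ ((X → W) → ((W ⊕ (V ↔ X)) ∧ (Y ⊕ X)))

Substituting V=True, W=True, X=True, Y=True, U=False:
X ↔ Y = True ↔ True = True
Y ⊕ (X ↔ Y) = True ⊕ True = False
V ∧ (Y ⊕ (X ↔ Y)) = True ∧ False = False
Y → X = True → True = True
¬(Y → X) = ¬True = False
(V ∧ (Y ⊕ (X ↔ Y))) ⊕ ¬(Y → X) = False ⊕ False = False
U ↔ ((V ∧ (Y ⊕ (X ↔ Y))) ⊕ ¬(Y → X)) = False ↔ False = True
X → W = True → True = True
V ↔ X = True ↔ True = True
W ⊕ (V ↔ X) = True ⊕ True = False
Y ⊕ X = True ⊕ True = False
(W ⊕ (V ↔ X)) ∧ (Y ⊕ X) = False ∧ False = False
(X → W) → ((W ⊕ (V ↔ X)) ∧ (Y ⊕ X)) = True → False = False
(U ↔ ((V ∧ (Y ⊕ (X ↔ Y))) ⊕ ¬(Y → X))) ⊕ ((X → W) → ((W ⊕ (V ↔ X)) ∧ (Y ⊕ X))) = True ⊕ False = True

True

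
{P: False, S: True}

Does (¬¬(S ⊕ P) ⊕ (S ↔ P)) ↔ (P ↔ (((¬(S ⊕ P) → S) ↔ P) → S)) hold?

False

Substituting P=False, S=True:
S ⊕ P = True ⊕ False = True
¬(S ⊕ P) = ¬True = False
¬¬(S ⊕ P) = ¬False = True
S ↔ P = True ↔ False = False
¬¬(S ⊕ P) ⊕ (S ↔ P) = True ⊕ False = True
S ⊕ P = True ⊕ False = True
¬(S ⊕ P) = ¬True = False
¬(S ⊕ P) → S = False → True = True
(¬(S ⊕ P) → S) ↔ P = True ↔ False = False
((¬(S ⊕ P) → S) ↔ P) → S = False → True = True
P ↔ (((¬(S ⊕ P) → S) ↔ P) → S) = False ↔ True = False
(¬¬(S ⊕ P) ⊕ (S ↔ P)) ↔ (P ↔ (((¬(S ⊕ P) → S) ↔ P) → S)) = True ↔ False = False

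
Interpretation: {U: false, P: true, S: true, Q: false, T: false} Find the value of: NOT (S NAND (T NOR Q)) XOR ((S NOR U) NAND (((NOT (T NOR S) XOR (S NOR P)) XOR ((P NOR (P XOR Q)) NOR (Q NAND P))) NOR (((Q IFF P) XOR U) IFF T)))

T NOR Q = false NOR false = true
S NAND (T NOR Q) = true NAND true = false
NOT (S NAND (T NOR Q)) = NOT false = true
S NOR U = true NOR false = false
T NOR S = false NOR true = false
NOT (T NOR S) = NOT false = true
S NOR P = true NOR true = false
NOT (T NOR S) XOR (S NOR P) = true XOR false = true
P XOR Q = true XOR false = true
P NOR (P XOR Q) = true NOR true = false
Q NAND P = false NAND true = true
(P NOR (P XOR Q)) NOR (Q NAND P) = false NOR true = false
(NOT (T NOR S) XOR (S NOR P)) XOR ((P NOR (P XOR Q)) NOR (Q NAND P)) = true XOR false = true
Q IFF P = false IFF true = false
(Q IFF P) XOR U = false XOR false = false
((Q IFF P) XOR U) IFF T = false IFF false = true
((NOT (T NOR S) XOR (S NOR P)) XOR ((P NOR (P XOR Q)) NOR (Q NAND P))) NOR (((Q IFF P) XOR U) IFF T) = true NOR true = false
(S NOR U) NAND (((NOT (T NOR S) XOR (S NOR P)) XOR ((P NOR (P XOR Q)) NOR (Q NAND P))) NOR (((Q IFF P) XOR U) IFF T)) = false NAND false = true
NOT (S NAND (T NOR Q)) XOR ((S NOR U) NAND (((NOT (T NOR S) XOR (S NOR P)) XOR ((P NOR (P XOR Q)) NOR (Q NAND P))) NOR (((Q IFF P) XOR U) IFF T))) = true XOR true = false

false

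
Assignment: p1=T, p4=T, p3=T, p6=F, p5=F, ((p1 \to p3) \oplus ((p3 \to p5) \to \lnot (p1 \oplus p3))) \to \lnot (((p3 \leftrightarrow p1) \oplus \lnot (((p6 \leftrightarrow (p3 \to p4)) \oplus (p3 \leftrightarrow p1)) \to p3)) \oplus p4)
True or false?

T

Substituting p1=T, p4=T, p3=T, p6=F, p5=F:
p1 \to p3 = T \to T = T
p3 \to p5 = T \to F = F
p1 \oplus p3 = T \oplus T = F
\lnot (p1 \oplus p3) = \lnot F = T
(p3 \to p5) \to \lnot (p1 \oplus p3) = F \to T = T
(p1 \to p3) \oplus ((p3 \to p5) \to \lnot (p1 \oplus p3)) = T \oplus T = F
p3 \leftrightarrow p1 = T \leftrightarrow T = T
p3 \to p4 = T \to T = T
p6 \leftrightarrow (p3 \to p4) = F \leftrightarrow T = F
p3 \leftrightarrow p1 = T \leftrightarrow T = T
(p6 \leftrightarrow (p3 \to p4)) \oplus (p3 \leftrightarrow p1) = F \oplus T = T
((p6 \leftrightarrow (p3 \to p4)) \oplus (p3 \leftrightarrow p1)) \to p3 = T \to T = T
\lnot (((p6 \leftrightarrow (p3 \to p4)) \oplus (p3 \leftrightarrow p1)) \to p3) = \lnot T = F
(p3 \leftrightarrow p1) \oplus \lnot (((p6 \leftrightarrow (p3 \to p4)) \oplus (p3 \leftrightarrow p1)) \to p3) = T \oplus F = T
((p3 \leftrightarrow p1) \oplus \lnot (((p6 \leftrightarrow (p3 \to p4)) \oplus (p3 \leftrightarrow p1)) \to p3)) \oplus p4 = T \oplus T = F
\lnot (((p3 \leftrightarrow p1) \oplus \lnot (((p6 \leftrightarrow (p3 \to p4)) \oplus (p3 \leftrightarrow p1)) \to p3)) \oplus p4) = \lnot F = T
((p1 \to p3) \oplus ((p3 \to p5) \to \lnot (p1 \oplus p3))) \to \lnot (((p3 \leftrightarrow p1) \oplus \lnot (((p6 \leftrightarrow (p3 \to p4)) \oplus (p3 \leftrightarrow p1)) \to p3)) \oplus p4) = F \to T = T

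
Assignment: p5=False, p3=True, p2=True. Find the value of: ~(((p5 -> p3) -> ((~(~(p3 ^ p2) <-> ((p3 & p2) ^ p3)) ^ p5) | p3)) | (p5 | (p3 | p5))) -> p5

True

Substituting p5=False, p3=True, p2=True:
p5 -> p3 = False -> True = True
p3 ^ p2 = True ^ True = False
~(p3 ^ p2) = ~False = True
p3 & p2 = True & True = True
(p3 & p2) ^ p3 = True ^ True = False
~(p3 ^ p2) <-> ((p3 & p2) ^ p3) = True <-> False = False
~(~(p3 ^ p2) <-> ((p3 & p2) ^ p3)) = ~False = True
~(~(p3 ^ p2) <-> ((p3 & p2) ^ p3)) ^ p5 = True ^ False = True
(~(~(p3 ^ p2) <-> ((p3 & p2) ^ p3)) ^ p5) | p3 = True | True = True
(p5 -> p3) -> ((~(~(p3 ^ p2) <-> ((p3 & p2) ^ p3)) ^ p5) | p3) = True -> True = True
p3 | p5 = True | False = True
p5 | (p3 | p5) = False | True = True
((p5 -> p3) -> ((~(~(p3 ^ p2) <-> ((p3 & p2) ^ p3)) ^ p5) | p3)) | (p5 | (p3 | p5)) = True | True = True
~(((p5 -> p3) -> ((~(~(p3 ^ p2) <-> ((p3 & p2) ^ p3)) ^ p5) | p3)) | (p5 | (p3 | p5))) = ~True = False
~(((p5 -> p3) -> ((~(~(p3 ^ p2) <-> ((p3 & p2) ^ p3)) ^ p5) | p3)) | (p5 | (p3 | p5))) -> p5 = False -> False = True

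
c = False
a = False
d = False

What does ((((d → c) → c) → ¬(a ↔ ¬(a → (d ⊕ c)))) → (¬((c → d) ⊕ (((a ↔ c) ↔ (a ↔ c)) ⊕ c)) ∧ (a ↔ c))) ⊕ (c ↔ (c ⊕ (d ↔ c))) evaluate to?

Substituting c=False, a=False, d=False:
d → c = False → False = True
(d → c) → c = True → False = False
d ⊕ c = False ⊕ False = False
a → (d ⊕ c) = False → False = True
¬(a → (d ⊕ c)) = ¬True = False
a ↔ ¬(a → (d ⊕ c)) = False ↔ False = True
¬(a ↔ ¬(a → (d ⊕ c))) = ¬True = False
((d → c) → c) → ¬(a ↔ ¬(a → (d ⊕ c))) = False → False = True
c → d = False → False = True
a ↔ c = False ↔ False = True
a ↔ c = False ↔ False = True
(a ↔ c) ↔ (a ↔ c) = True ↔ True = True
((a ↔ c) ↔ (a ↔ c)) ⊕ c = True ⊕ False = True
(c → d) ⊕ (((a ↔ c) ↔ (a ↔ c)) ⊕ c) = True ⊕ True = False
¬((c → d) ⊕ (((a ↔ c) ↔ (a ↔ c)) ⊕ c)) = ¬False = True
a ↔ c = False ↔ False = True
¬((c → d) ⊕ (((a ↔ c) ↔ (a ↔ c)) ⊕ c)) ∧ (a ↔ c) = True ∧ True = True
(((d → c) → c) → ¬(a ↔ ¬(a → (d ⊕ c)))) → (¬((c → d) ⊕ (((a ↔ c) ↔ (a ↔ c)) ⊕ c)) ∧ (a ↔ c)) = True → True = True
d ↔ c = False ↔ False = True
c ⊕ (d ↔ c) = False ⊕ True = True
c ↔ (c ⊕ (d ↔ c)) = False ↔ True = False
((((d → c) → c) → ¬(a ↔ ¬(a → (d ⊕ c)))) → (¬((c → d) ⊕ (((a ↔ c) ↔ (a ↔ c)) ⊕ c)) ∧ (a ↔ c))) ⊕ (c ↔ (c ⊕ (d ↔ c))) = True ⊕ False = True

True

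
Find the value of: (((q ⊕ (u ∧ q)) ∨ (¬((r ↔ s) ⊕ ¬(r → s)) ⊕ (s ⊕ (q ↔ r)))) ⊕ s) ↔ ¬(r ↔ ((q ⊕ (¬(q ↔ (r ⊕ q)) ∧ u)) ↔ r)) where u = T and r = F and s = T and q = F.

u ∧ q = T ∧ F = F
q ⊕ (u ∧ q) = F ⊕ F = F
r ↔ s = F ↔ T = F
r → s = F → T = T
¬(r → s) = ¬T = F
(r ↔ s) ⊕ ¬(r → s) = F ⊕ F = F
¬((r ↔ s) ⊕ ¬(r → s)) = ¬F = T
q ↔ r = F ↔ F = T
s ⊕ (q ↔ r) = T ⊕ T = F
¬((r ↔ s) ⊕ ¬(r → s)) ⊕ (s ⊕ (q ↔ r)) = T ⊕ F = T
(q ⊕ (u ∧ q)) ∨ (¬((r ↔ s) ⊕ ¬(r → s)) ⊕ (s ⊕ (q ↔ r))) = F ∨ T = T
((q ⊕ (u ∧ q)) ∨ (¬((r ↔ s) ⊕ ¬(r → s)) ⊕ (s ⊕ (q ↔ r)))) ⊕ s = T ⊕ T = F
r ⊕ q = F ⊕ F = F
q ↔ (r ⊕ q) = F ↔ F = T
¬(q ↔ (r ⊕ q)) = ¬T = F
¬(q ↔ (r ⊕ q)) ∧ u = F ∧ T = F
q ⊕ (¬(q ↔ (r ⊕ q)) ∧ u) = F ⊕ F = F
(q ⊕ (¬(q ↔ (r ⊕ q)) ∧ u)) ↔ r = F ↔ F = T
r ↔ ((q ⊕ (¬(q ↔ (r ⊕ q)) ∧ u)) ↔ r) = F ↔ T = F
¬(r ↔ ((q ⊕ (¬(q ↔ (r ⊕ q)) ∧ u)) ↔ r)) = ¬F = T
(((q ⊕ (u ∧ q)) ∨ (¬((r ↔ s) ⊕ ¬(r → s)) ⊕ (s ⊕ (q ↔ r)))) ⊕ s) ↔ ¬(r ↔ ((q ⊕ (¬(q ↔ (r ⊕ q)) ∧ u)) ↔ r)) = F ↔ T = F

F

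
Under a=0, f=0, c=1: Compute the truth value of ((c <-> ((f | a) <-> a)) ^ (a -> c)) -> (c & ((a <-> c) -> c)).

1

f | a = 0 | 0 = 0
(f | a) <-> a = 0 <-> 0 = 1
c <-> ((f | a) <-> a) = 1 <-> 1 = 1
a -> c = 0 -> 1 = 1
(c <-> ((f | a) <-> a)) ^ (a -> c) = 1 ^ 1 = 0
a <-> c = 0 <-> 1 = 0
(a <-> c) -> c = 0 -> 1 = 1
c & ((a <-> c) -> c) = 1 & 1 = 1
((c <-> ((f | a) <-> a)) ^ (a -> c)) -> (c & ((a <-> c) -> c)) = 0 -> 1 = 1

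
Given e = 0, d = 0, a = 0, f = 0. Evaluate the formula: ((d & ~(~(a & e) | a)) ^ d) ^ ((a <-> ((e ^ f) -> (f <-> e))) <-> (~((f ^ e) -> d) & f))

1

a & e = 0 & 0 = 0
~(a & e) = ~0 = 1
~(a & e) | a = 1 | 0 = 1
~(~(a & e) | a) = ~1 = 0
d & ~(~(a & e) | a) = 0 & 0 = 0
(d & ~(~(a & e) | a)) ^ d = 0 ^ 0 = 0
e ^ f = 0 ^ 0 = 0
f <-> e = 0 <-> 0 = 1
(e ^ f) -> (f <-> e) = 0 -> 1 = 1
a <-> ((e ^ f) -> (f <-> e)) = 0 <-> 1 = 0
f ^ e = 0 ^ 0 = 0
(f ^ e) -> d = 0 -> 0 = 1
~((f ^ e) -> d) = ~1 = 0
~((f ^ e) -> d) & f = 0 & 0 = 0
(a <-> ((e ^ f) -> (f <-> e))) <-> (~((f ^ e) -> d) & f) = 0 <-> 0 = 1
((d & ~(~(a & e) | a)) ^ d) ^ ((a <-> ((e ^ f) -> (f <-> e))) <-> (~((f ^ e) -> d) & f)) = 0 ^ 1 = 1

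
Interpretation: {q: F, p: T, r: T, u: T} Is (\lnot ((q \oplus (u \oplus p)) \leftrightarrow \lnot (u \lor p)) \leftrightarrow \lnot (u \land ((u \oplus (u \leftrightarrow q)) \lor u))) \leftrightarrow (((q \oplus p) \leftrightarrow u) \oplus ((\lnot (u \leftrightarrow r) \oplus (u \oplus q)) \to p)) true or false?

Substituting q=F, p=T, r=T, u=T:
u \oplus p = T \oplus T = F
q \oplus (u \oplus p) = F \oplus F = F
u \lor p = T \lor T = T
\lnot (u \lor p) = \lnot T = F
(q \oplus (u \oplus p)) \leftrightarrow \lnot (u \lor p) = F \leftrightarrow F = T
\lnot ((q \oplus (u \oplus p)) \leftrightarrow \lnot (u \lor p)) = \lnot T = F
u \leftrightarrow q = T \leftrightarrow F = F
u \oplus (u \leftrightarrow q) = T \oplus F = T
(u \oplus (u \leftrightarrow q)) \lor u = T \lor T = T
u \land ((u \oplus (u \leftrightarrow q)) \lor u) = T \land T = T
\lnot (u \land ((u \oplus (u \leftrightarrow q)) \lor u)) = \lnot T = F
\lnot ((q \oplus (u \oplus p)) \leftrightarrow \lnot (u \lor p)) \leftrightarrow \lnot (u \land ((u \oplus (u \leftrightarrow q)) \lor u)) = F \leftrightarrow F = T
q \oplus p = F \oplus T = T
(q \oplus p) \leftrightarrow u = T \leftrightarrow T = T
u \leftrightarrow r = T \leftrightarrow T = T
\lnot (u \leftrightarrow r) = \lnot T = F
u \oplus q = T \oplus F = T
\lnot (u \leftrightarrow r) \oplus (u \oplus q) = F \oplus T = T
(\lnot (u \leftrightarrow r) \oplus (u \oplus q)) \to p = T \to T = T
((q \oplus p) \leftrightarrow u) \oplus ((\lnot (u \leftrightarrow r) \oplus (u \oplus q)) \to p) = T \oplus T = F
(\lnot ((q \oplus (u \oplus p)) \leftrightarrow \lnot (u \lor p)) \leftrightarrow \lnot (u \land ((u \oplus (u \leftrightarrow q)) \lor u))) \leftrightarrow (((q \oplus p) \leftrightarrow u) \oplus ((\lnot (u \leftrightarrow r) \oplus (u \oplus q)) \to p)) = T \leftrightarrow F = F

F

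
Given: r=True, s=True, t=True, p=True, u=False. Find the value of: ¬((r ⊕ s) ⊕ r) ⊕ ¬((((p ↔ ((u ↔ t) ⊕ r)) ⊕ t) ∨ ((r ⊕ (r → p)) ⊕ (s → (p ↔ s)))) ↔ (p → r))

False

Substituting r=True, s=True, t=True, p=True, u=False:
r ⊕ s = True ⊕ True = False
(r ⊕ s) ⊕ r = False ⊕ True = True
¬((r ⊕ s) ⊕ r) = ¬True = False
u ↔ t = False ↔ True = False
(u ↔ t) ⊕ r = False ⊕ True = True
p ↔ ((u ↔ t) ⊕ r) = True ↔ True = True
(p ↔ ((u ↔ t) ⊕ r)) ⊕ t = True ⊕ True = False
r → p = True → True = True
r ⊕ (r → p) = True ⊕ True = False
p ↔ s = True ↔ True = True
s → (p ↔ s) = True → True = True
(r ⊕ (r → p)) ⊕ (s → (p ↔ s)) = False ⊕ True = True
((p ↔ ((u ↔ t) ⊕ r)) ⊕ t) ∨ ((r ⊕ (r → p)) ⊕ (s → (p ↔ s))) = False ∨ True = True
p → r = True → True = True
(((p ↔ ((u ↔ t) ⊕ r)) ⊕ t) ∨ ((r ⊕ (r → p)) ⊕ (s → (p ↔ s)))) ↔ (p → r) = True ↔ True = True
¬((((p ↔ ((u ↔ t) ⊕ r)) ⊕ t) ∨ ((r ⊕ (r → p)) ⊕ (s → (p ↔ s)))) ↔ (p → r)) = ¬True = False
¬((r ⊕ s) ⊕ r) ⊕ ¬((((p ↔ ((u ↔ t) ⊕ r)) ⊕ t) ∨ ((r ⊕ (r → p)) ⊕ (s → (p ↔ s)))) ↔ (p → r)) = False ⊕ False = False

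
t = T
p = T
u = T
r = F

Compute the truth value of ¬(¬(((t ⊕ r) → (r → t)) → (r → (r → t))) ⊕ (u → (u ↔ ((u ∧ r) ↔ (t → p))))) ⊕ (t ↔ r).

T

Substituting t=T, p=T, u=T, r=F:
t ⊕ r = T ⊕ F = T
r → t = F → T = T
(t ⊕ r) → (r → t) = T → T = T
r → t = F → T = T
r → (r → t) = F → T = T
((t ⊕ r) → (r → t)) → (r → (r → t)) = T → T = T
¬(((t ⊕ r) → (r → t)) → (r → (r → t))) = ¬T = F
u ∧ r = T ∧ F = F
t → p = T → T = T
(u ∧ r) ↔ (t → p) = F ↔ T = F
u ↔ ((u ∧ r) ↔ (t → p)) = T ↔ F = F
u → (u ↔ ((u ∧ r) ↔ (t → p))) = T → F = F
¬(((t ⊕ r) → (r → t)) → (r → (r → t))) ⊕ (u → (u ↔ ((u ∧ r) ↔ (t → p)))) = F ⊕ F = F
¬(¬(((t ⊕ r) → (r → t)) → (r → (r → t))) ⊕ (u → (u ↔ ((u ∧ r) ↔ (t → p))))) = ¬F = T
t ↔ r = T ↔ F = F
¬(¬(((t ⊕ r) → (r → t)) → (r → (r → t))) ⊕ (u → (u ↔ ((u ∧ r) ↔ (t → p))))) ⊕ (t ↔ r) = T ⊕ F = T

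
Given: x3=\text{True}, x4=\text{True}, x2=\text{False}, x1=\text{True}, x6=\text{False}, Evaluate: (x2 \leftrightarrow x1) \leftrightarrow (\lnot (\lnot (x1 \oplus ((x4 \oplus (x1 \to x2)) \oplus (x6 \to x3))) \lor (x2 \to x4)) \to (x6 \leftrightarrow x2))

\text{False}

Substituting x3=\text{True}, x4=\text{True}, x2=\text{False}, x1=\text{True}, x6=\text{False}:
x2 \leftrightarrow x1 = \text{False} \leftrightarrow \text{True} = \text{False}
x1 \to x2 = \text{True} \to \text{False} = \text{False}
x4 \oplus (x1 \to x2) = \text{True} \oplus \text{False} = \text{True}
x6 \to x3 = \text{False} \to \text{True} = \text{True}
(x4 \oplus (x1 \to x2)) \oplus (x6 \to x3) = \text{True} \oplus \text{True} = \text{False}
x1 \oplus ((x4 \oplus (x1 \to x2)) \oplus (x6 \to x3)) = \text{True} \oplus \text{False} = \text{True}
\lnot (x1 \oplus ((x4 \oplus (x1 \to x2)) \oplus (x6 \to x3))) = \lnot \text{True} = \text{False}
x2 \to x4 = \text{False} \to \text{True} = \text{True}
\lnot (x1 \oplus ((x4 \oplus (x1 \to x2)) \oplus (x6 \to x3))) \lor (x2 \to x4) = \text{False} \lor \text{True} = \text{True}
\lnot (\lnot (x1 \oplus ((x4 \oplus (x1 \to x2)) \oplus (x6 \to x3))) \lor (x2 \to x4)) = \lnot \text{True} = \text{False}
x6 \leftrightarrow x2 = \text{False} \leftrightarrow \text{False} = \text{True}
\lnot (\lnot (x1 \oplus ((x4 \oplus (x1 \to x2)) \oplus (x6 \to x3))) \lor (x2 \to x4)) \to (x6 \leftrightarrow x2) = \text{False} \to \text{True} = \text{True}
(x2 \leftrightarrow x1) \leftrightarrow (\lnot (\lnot (x1 \oplus ((x4 \oplus (x1 \to x2)) \oplus (x6 \to x3))) \lor (x2 \to x4)) \to (x6 \leftrightarrow x2)) = \text{False} \leftrightarrow \text{True} = \text{False}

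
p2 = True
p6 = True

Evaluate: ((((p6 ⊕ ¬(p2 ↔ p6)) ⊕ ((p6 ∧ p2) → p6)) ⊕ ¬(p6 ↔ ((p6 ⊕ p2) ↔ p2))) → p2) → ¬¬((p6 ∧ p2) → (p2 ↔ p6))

p2 ↔ p6 = True ↔ True = True
¬(p2 ↔ p6) = ¬True = False
p6 ⊕ ¬(p2 ↔ p6) = True ⊕ False = True
p6 ∧ p2 = True ∧ True = True
(p6 ∧ p2) → p6 = True → True = True
(p6 ⊕ ¬(p2 ↔ p6)) ⊕ ((p6 ∧ p2) → p6) = True ⊕ True = False
p6 ⊕ p2 = True ⊕ True = False
(p6 ⊕ p2) ↔ p2 = False ↔ True = False
p6 ↔ ((p6 ⊕ p2) ↔ p2) = True ↔ False = False
¬(p6 ↔ ((p6 ⊕ p2) ↔ p2)) = ¬False = True
((p6 ⊕ ¬(p2 ↔ p6)) ⊕ ((p6 ∧ p2) → p6)) ⊕ ¬(p6 ↔ ((p6 ⊕ p2) ↔ p2)) = False ⊕ True = True
(((p6 ⊕ ¬(p2 ↔ p6)) ⊕ ((p6 ∧ p2) → p6)) ⊕ ¬(p6 ↔ ((p6 ⊕ p2) ↔ p2))) → p2 = True → True = True
p6 ∧ p2 = True ∧ True = True
p2 ↔ p6 = True ↔ True = True
(p6 ∧ p2) → (p2 ↔ p6) = True → True = True
¬((p6 ∧ p2) → (p2 ↔ p6)) = ¬True = False
¬¬((p6 ∧ p2) → (p2 ↔ p6)) = ¬False = True
((((p6 ⊕ ¬(p2 ↔ p6)) ⊕ ((p6 ∧ p2) → p6)) ⊕ ¬(p6 ↔ ((p6 ⊕ p2) ↔ p2))) → p2) → ¬¬((p6 ∧ p2) → (p2 ↔ p6)) = True → True = True

True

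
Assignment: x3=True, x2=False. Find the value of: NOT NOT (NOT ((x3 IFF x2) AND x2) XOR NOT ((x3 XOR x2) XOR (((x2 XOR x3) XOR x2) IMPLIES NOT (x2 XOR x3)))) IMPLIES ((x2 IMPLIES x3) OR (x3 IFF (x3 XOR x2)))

x3 IFF x2 = True IFF False = False
(x3 IFF x2) AND x2 = False AND False = False
NOT ((x3 IFF x2) AND x2) = NOT False = True
x3 XOR x2 = True XOR False = True
x2 XOR x3 = False XOR True = True
(x2 XOR x3) XOR x2 = True XOR False = True
x2 XOR x3 = False XOR True = True
NOT (x2 XOR x3) = NOT True = False
((x2 XOR x3) XOR x2) IMPLIES NOT (x2 XOR x3) = True IMPLIES False = False
(x3 XOR x2) XOR (((x2 XOR x3) XOR x2) IMPLIES NOT (x2 XOR x3)) = True XOR False = True
NOT ((x3 XOR x2) XOR (((x2 XOR x3) XOR x2) IMPLIES NOT (x2 XOR x3))) = NOT True = False
NOT ((x3 IFF x2) AND x2) XOR NOT ((x3 XOR x2) XOR (((x2 XOR x3) XOR x2) IMPLIES NOT (x2 XOR x3))) = True XOR False = True
NOT (NOT ((x3 IFF x2) AND x2) XOR NOT ((x3 XOR x2) XOR (((x2 XOR x3) XOR x2) IMPLIES NOT (x2 XOR x3)))) = NOT True = False
NOT NOT (NOT ((x3 IFF x2) AND x2) XOR NOT ((x3 XOR x2) XOR (((x2 XOR x3) XOR x2) IMPLIES NOT (x2 XOR x3)))) = NOT False = True
x2 IMPLIES x3 = False IMPLIES True = True
x3 XOR x2 = True XOR False = True
x3 IFF (x3 XOR x2) = True IFF True = True
(x2 IMPLIES x3) OR (x3 IFF (x3 XOR x2)) = True OR True = True
NOT NOT (NOT ((x3 IFF x2) AND x2) XOR NOT ((x3 XOR x2) XOR (((x2 XOR x3) XOR x2) IMPLIES NOT (x2 XOR x3)))) IMPLIES ((x2 IMPLIES x3) OR (x3 IFF (x3 XOR x2))) = True IMPLIES True = True

True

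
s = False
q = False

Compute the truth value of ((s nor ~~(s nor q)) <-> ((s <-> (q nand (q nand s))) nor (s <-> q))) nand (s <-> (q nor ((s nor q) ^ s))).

False

s nor q = False nor False = True
~(s nor q) = ~True = False
~~(s nor q) = ~False = True
s nor ~~(s nor q) = False nor True = False
q nand s = False nand False = True
q nand (q nand s) = False nand True = True
s <-> (q nand (q nand s)) = False <-> True = False
s <-> q = False <-> False = True
(s <-> (q nand (q nand s))) nor (s <-> q) = False nor True = False
(s nor ~~(s nor q)) <-> ((s <-> (q nand (q nand s))) nor (s <-> q)) = False <-> False = True
s nor q = False nor False = True
(s nor q) ^ s = True ^ False = True
q nor ((s nor q) ^ s) = False nor True = False
s <-> (q nor ((s nor q) ^ s)) = False <-> False = True
((s nor ~~(s nor q)) <-> ((s <-> (q nand (q nand s))) nor (s <-> q))) nand (s <-> (q nor ((s nor q) ^ s))) = True nand True = False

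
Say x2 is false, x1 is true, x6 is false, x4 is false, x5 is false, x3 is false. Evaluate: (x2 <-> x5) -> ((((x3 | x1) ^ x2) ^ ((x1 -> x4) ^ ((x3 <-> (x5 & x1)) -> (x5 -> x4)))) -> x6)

1

x2 <-> x5 = 0 <-> 0 = 1
x3 | x1 = 0 | 1 = 1
(x3 | x1) ^ x2 = 1 ^ 0 = 1
x1 -> x4 = 1 -> 0 = 0
x5 & x1 = 0 & 1 = 0
x3 <-> (x5 & x1) = 0 <-> 0 = 1
x5 -> x4 = 0 -> 0 = 1
(x3 <-> (x5 & x1)) -> (x5 -> x4) = 1 -> 1 = 1
(x1 -> x4) ^ ((x3 <-> (x5 & x1)) -> (x5 -> x4)) = 0 ^ 1 = 1
((x3 | x1) ^ x2) ^ ((x1 -> x4) ^ ((x3 <-> (x5 & x1)) -> (x5 -> x4))) = 1 ^ 1 = 0
(((x3 | x1) ^ x2) ^ ((x1 -> x4) ^ ((x3 <-> (x5 & x1)) -> (x5 -> x4)))) -> x6 = 0 -> 0 = 1
(x2 <-> x5) -> ((((x3 | x1) ^ x2) ^ ((x1 -> x4) ^ ((x3 <-> (x5 & x1)) -> (x5 -> x4)))) -> x6) = 1 -> 1 = 1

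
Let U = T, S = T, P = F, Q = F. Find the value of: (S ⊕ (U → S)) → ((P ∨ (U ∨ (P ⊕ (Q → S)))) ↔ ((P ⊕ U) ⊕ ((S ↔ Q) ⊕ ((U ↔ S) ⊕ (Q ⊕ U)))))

U → S = T → T = T
S ⊕ (U → S) = T ⊕ T = F
Q → S = F → T = T
P ⊕ (Q → S) = F ⊕ T = T
U ∨ (P ⊕ (Q → S)) = T ∨ T = T
P ∨ (U ∨ (P ⊕ (Q → S))) = F ∨ T = T
P ⊕ U = F ⊕ T = T
S ↔ Q = T ↔ F = F
U ↔ S = T ↔ T = T
Q ⊕ U = F ⊕ T = T
(U ↔ S) ⊕ (Q ⊕ U) = T ⊕ T = F
(S ↔ Q) ⊕ ((U ↔ S) ⊕ (Q ⊕ U)) = F ⊕ F = F
(P ⊕ U) ⊕ ((S ↔ Q) ⊕ ((U ↔ S) ⊕ (Q ⊕ U))) = T ⊕ F = T
(P ∨ (U ∨ (P ⊕ (Q → S)))) ↔ ((P ⊕ U) ⊕ ((S ↔ Q) ⊕ ((U ↔ S) ⊕ (Q ⊕ U)))) = T ↔ T = T
(S ⊕ (U → S)) → ((P ∨ (U ∨ (P ⊕ (Q → S)))) ↔ ((P ⊕ U) ⊕ ((S ↔ Q) ⊕ ((U ↔ S) ⊕ (Q ⊕ U))))) = F → T = T

T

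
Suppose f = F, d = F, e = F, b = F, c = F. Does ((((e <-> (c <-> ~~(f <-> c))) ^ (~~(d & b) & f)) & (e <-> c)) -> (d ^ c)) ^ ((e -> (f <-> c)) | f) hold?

T

Substituting f=F, d=F, e=F, b=F, c=F:
f <-> c = F <-> F = T
~(f <-> c) = ~T = F
~~(f <-> c) = ~F = T
c <-> ~~(f <-> c) = F <-> T = F
e <-> (c <-> ~~(f <-> c)) = F <-> F = T
d & b = F & F = F
~(d & b) = ~F = T
~~(d & b) = ~T = F
~~(d & b) & f = F & F = F
(e <-> (c <-> ~~(f <-> c))) ^ (~~(d & b) & f) = T ^ F = T
e <-> c = F <-> F = T
((e <-> (c <-> ~~(f <-> c))) ^ (~~(d & b) & f)) & (e <-> c) = T & T = T
d ^ c = F ^ F = F
(((e <-> (c <-> ~~(f <-> c))) ^ (~~(d & b) & f)) & (e <-> c)) -> (d ^ c) = T -> F = F
f <-> c = F <-> F = T
e -> (f <-> c) = F -> T = T
(e -> (f <-> c)) | f = T | F = T
((((e <-> (c <-> ~~(f <-> c))) ^ (~~(d & b) & f)) & (e <-> c)) -> (d ^ c)) ^ ((e -> (f <-> c)) | f) = F ^ T = T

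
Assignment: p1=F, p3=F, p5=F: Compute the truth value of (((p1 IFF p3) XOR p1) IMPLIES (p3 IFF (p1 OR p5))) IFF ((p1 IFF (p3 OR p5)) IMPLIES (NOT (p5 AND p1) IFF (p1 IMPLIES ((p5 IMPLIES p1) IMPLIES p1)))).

T

p1 IFF p3 = F IFF F = T
(p1 IFF p3) XOR p1 = T XOR F = T
p1 OR p5 = F OR F = F
p3 IFF (p1 OR p5) = F IFF F = T
((p1 IFF p3) XOR p1) IMPLIES (p3 IFF (p1 OR p5)) = T IMPLIES T = T
p3 OR p5 = F OR F = F
p1 IFF (p3 OR p5) = F IFF F = T
p5 AND p1 = F AND F = F
NOT (p5 AND p1) = NOT F = T
p5 IMPLIES p1 = F IMPLIES F = T
(p5 IMPLIES p1) IMPLIES p1 = T IMPLIES F = F
p1 IMPLIES ((p5 IMPLIES p1) IMPLIES p1) = F IMPLIES F = T
NOT (p5 AND p1) IFF (p1 IMPLIES ((p5 IMPLIES p1) IMPLIES p1)) = T IFF T = T
(p1 IFF (p3 OR p5)) IMPLIES (NOT (p5 AND p1) IFF (p1 IMPLIES ((p5 IMPLIES p1) IMPLIES p1))) = T IMPLIES T = T
(((p1 IFF p3) XOR p1) IMPLIES (p3 IFF (p1 OR p5))) IFF ((p1 IFF (p3 OR p5)) IMPLIES (NOT (p5 AND p1) IFF (p1 IMPLIES ((p5 IMPLIES p1) IMPLIES p1)))) = T IFF T = T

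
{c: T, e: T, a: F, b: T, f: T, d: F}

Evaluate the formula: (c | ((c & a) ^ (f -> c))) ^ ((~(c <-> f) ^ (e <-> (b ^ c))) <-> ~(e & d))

c & a = T & F = F
f -> c = T -> T = T
(c & a) ^ (f -> c) = F ^ T = T
c | ((c & a) ^ (f -> c)) = T | T = T
c <-> f = T <-> T = T
~(c <-> f) = ~T = F
b ^ c = T ^ T = F
e <-> (b ^ c) = T <-> F = F
~(c <-> f) ^ (e <-> (b ^ c)) = F ^ F = F
e & d = T & F = F
~(e & d) = ~F = T
(~(c <-> f) ^ (e <-> (b ^ c))) <-> ~(e & d) = F <-> T = F
(c | ((c & a) ^ (f -> c))) ^ ((~(c <-> f) ^ (e <-> (b ^ c))) <-> ~(e & d)) = T ^ F = T

T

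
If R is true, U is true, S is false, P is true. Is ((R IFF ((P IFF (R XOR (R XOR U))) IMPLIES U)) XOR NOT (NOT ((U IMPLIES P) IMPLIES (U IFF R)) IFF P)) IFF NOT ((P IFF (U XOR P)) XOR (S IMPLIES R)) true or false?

R XOR U = true XOR true = false
R XOR (R XOR U) = true XOR false = true
P IFF (R XOR (R XOR U)) = true IFF true = true
(P IFF (R XOR (R XOR U))) IMPLIES U = true IMPLIES true = true
R IFF ((P IFF (R XOR (R XOR U))) IMPLIES U) = true IFF true = true
U IMPLIES P = true IMPLIES true = true
U IFF R = true IFF true = true
(U IMPLIES P) IMPLIES (U IFF R) = true IMPLIES true = true
NOT ((U IMPLIES P) IMPLIES (U IFF R)) = NOT true = false
NOT ((U IMPLIES P) IMPLIES (U IFF R)) IFF P = false IFF true = false
NOT (NOT ((U IMPLIES P) IMPLIES (U IFF R)) IFF P) = NOT false = true
(R IFF ((P IFF (R XOR (R XOR U))) IMPLIES U)) XOR NOT (NOT ((U IMPLIES P) IMPLIES (U IFF R)) IFF P) = true XOR true = false
U XOR P = true XOR true = false
P IFF (U XOR P) = true IFF false = false
S IMPLIES R = false IMPLIES true = true
(P IFF (U XOR P)) XOR (S IMPLIES R) = false XOR true = true
NOT ((P IFF (U XOR P)) XOR (S IMPLIES R)) = NOT true = false
((R IFF ((P IFF (R XOR (R XOR U))) IMPLIES U)) XOR NOT (NOT ((U IMPLIES P) IMPLIES (U IFF R)) IFF P)) IFF NOT ((P IFF (U XOR P)) XOR (S IMPLIES R)) = false IFF false = true

true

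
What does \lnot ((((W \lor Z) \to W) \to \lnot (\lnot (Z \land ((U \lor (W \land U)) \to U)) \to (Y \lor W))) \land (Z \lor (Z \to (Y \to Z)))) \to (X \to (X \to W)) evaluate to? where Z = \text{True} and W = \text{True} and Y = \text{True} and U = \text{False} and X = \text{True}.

\text{True}

W \lor Z = \text{True} \lor \text{True} = \text{True}
(W \lor Z) \to W = \text{True} \to \text{True} = \text{True}
W \land U = \text{True} \land \text{False} = \text{False}
U \lor (W \land U) = \text{False} \lor \text{False} = \text{False}
(U \lor (W \land U)) \to U = \text{False} \to \text{False} = \text{True}
Z \land ((U \lor (W \land U)) \to U) = \text{True} \land \text{True} = \text{True}
\lnot (Z \land ((U \lor (W \land U)) \to U)) = \lnot \text{True} = \text{False}
Y \lor W = \text{True} \lor \text{True} = \text{True}
\lnot (Z \land ((U \lor (W \land U)) \to U)) \to (Y \lor W) = \text{False} \to \text{True} = \text{True}
\lnot (\lnot (Z \land ((U \lor (W \land U)) \to U)) \to (Y \lor W)) = \lnot \text{True} = \text{False}
((W \lor Z) \to W) \to \lnot (\lnot (Z \land ((U \lor (W \land U)) \to U)) \to (Y \lor W)) = \text{True} \to \text{False} = \text{False}
Y \to Z = \text{True} \to \text{True} = \text{True}
Z \to (Y \to Z) = \text{True} \to \text{True} = \text{True}
Z \lor (Z \to (Y \to Z)) = \text{True} \lor \text{True} = \text{True}
(((W \lor Z) \to W) \to \lnot (\lnot (Z \land ((U \lor (W \land U)) \to U)) \to (Y \lor W))) \land (Z \lor (Z \to (Y \to Z))) = \text{False} \land \text{True} = \text{False}
\lnot ((((W \lor Z) \to W) \to \lnot (\lnot (Z \land ((U \lor (W \land U)) \to U)) \to (Y \lor W))) \land (Z \lor (Z \to (Y \to Z)))) = \lnot \text{False} = \text{True}
X \to W = \text{True} \to \text{True} = \text{True}
X \to (X \to W) = \text{True} \to \text{True} = \text{True}
\lnot ((((W \lor Z) \to W) \to \lnot (\lnot (Z \land ((U \lor (W \land U)) \to U)) \to (Y \lor W))) \land (Z \lor (Z \to (Y \to Z)))) \to (X \to (X \to W)) = \text{True} \to \text{True} = \text{True}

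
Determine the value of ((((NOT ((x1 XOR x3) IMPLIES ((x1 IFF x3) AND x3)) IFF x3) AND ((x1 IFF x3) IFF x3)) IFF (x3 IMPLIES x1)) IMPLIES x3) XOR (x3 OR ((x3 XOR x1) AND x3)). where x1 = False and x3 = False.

True

x1 XOR x3 = False XOR False = False
x1 IFF x3 = False IFF False = True
(x1 IFF x3) AND x3 = True AND False = False
(x1 XOR x3) IMPLIES ((x1 IFF x3) AND x3) = False IMPLIES False = True
NOT ((x1 XOR x3) IMPLIES ((x1 IFF x3) AND x3)) = NOT True = False
NOT ((x1 XOR x3) IMPLIES ((x1 IFF x3) AND x3)) IFF x3 = False IFF False = True
x1 IFF x3 = False IFF False = True
(x1 IFF x3) IFF x3 = True IFF False = False
(NOT ((x1 XOR x3) IMPLIES ((x1 IFF x3) AND x3)) IFF x3) AND ((x1 IFF x3) IFF x3) = True AND False = False
x3 IMPLIES x1 = False IMPLIES False = True
((NOT ((x1 XOR x3) IMPLIES ((x1 IFF x3) AND x3)) IFF x3) AND ((x1 IFF x3) IFF x3)) IFF (x3 IMPLIES x1) = False IFF True = False
(((NOT ((x1 XOR x3) IMPLIES ((x1 IFF x3) AND x3)) IFF x3) AND ((x1 IFF x3) IFF x3)) IFF (x3 IMPLIES x1)) IMPLIES x3 = False IMPLIES False = True
x3 XOR x1 = False XOR False = False
(x3 XOR x1) AND x3 = False AND False = False
x3 OR ((x3 XOR x1) AND x3) = False OR False = False
((((NOT ((x1 XOR x3) IMPLIES ((x1 IFF x3) AND x3)) IFF x3) AND ((x1 IFF x3) IFF x3)) IFF (x3 IMPLIES x1)) IMPLIES x3) XOR (x3 OR ((x3 XOR x1) AND x3)) = True XOR False = True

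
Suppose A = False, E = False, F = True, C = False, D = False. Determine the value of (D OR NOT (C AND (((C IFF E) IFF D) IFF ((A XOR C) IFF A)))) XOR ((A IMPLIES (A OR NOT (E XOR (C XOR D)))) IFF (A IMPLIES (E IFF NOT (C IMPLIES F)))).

C IFF E = False IFF False = True
(C IFF E) IFF D = True IFF False = False
A XOR C = False XOR False = False
(A XOR C) IFF A = False IFF False = True
((C IFF E) IFF D) IFF ((A XOR C) IFF A) = False IFF True = False
C AND (((C IFF E) IFF D) IFF ((A XOR C) IFF A)) = False AND False = False
NOT (C AND (((C IFF E) IFF D) IFF ((A XOR C) IFF A))) = NOT False = True
D OR NOT (C AND (((C IFF E) IFF D) IFF ((A XOR C) IFF A))) = False OR True = True
C XOR D = False XOR False = False
E XOR (C XOR D) = False XOR False = False
NOT (E XOR (C XOR D)) = NOT False = True
A OR NOT (E XOR (C XOR D)) = False OR True = True
A IMPLIES (A OR NOT (E XOR (C XOR D))) = False IMPLIES True = True
C IMPLIES F = False IMPLIES True = True
NOT (C IMPLIES F) = NOT True = False
E IFF NOT (C IMPLIES F) = False IFF False = True
A IMPLIES (E IFF NOT (C IMPLIES F)) = False IMPLIES True = True
(A IMPLIES (A OR NOT (E XOR (C XOR D)))) IFF (A IMPLIES (E IFF NOT (C IMPLIES F))) = True IFF True = True
(D OR NOT (C AND (((C IFF E) IFF D) IFF ((A XOR C) IFF A)))) XOR ((A IMPLIES (A OR NOT (E XOR (C XOR D)))) IFF (A IMPLIES (E IFF NOT (C IMPLIES F)))) = True XOR True = False

False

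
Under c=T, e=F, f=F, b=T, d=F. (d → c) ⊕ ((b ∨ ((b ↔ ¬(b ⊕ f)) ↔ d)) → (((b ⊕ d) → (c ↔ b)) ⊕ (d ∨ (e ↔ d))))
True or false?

T

d → c = F → T = T
b ⊕ f = T ⊕ F = T
¬(b ⊕ f) = ¬T = F
b ↔ ¬(b ⊕ f) = T ↔ F = F
(b ↔ ¬(b ⊕ f)) ↔ d = F ↔ F = T
b ∨ ((b ↔ ¬(b ⊕ f)) ↔ d) = T ∨ T = T
b ⊕ d = T ⊕ F = T
c ↔ b = T ↔ T = T
(b ⊕ d) → (c ↔ b) = T → T = T
e ↔ d = F ↔ F = T
d ∨ (e ↔ d) = F ∨ T = T
((b ⊕ d) → (c ↔ b)) ⊕ (d ∨ (e ↔ d)) = T ⊕ T = F
(b ∨ ((b ↔ ¬(b ⊕ f)) ↔ d)) → (((b ⊕ d) → (c ↔ b)) ⊕ (d ∨ (e ↔ d))) = T → F = F
(d → c) ⊕ ((b ∨ ((b ↔ ¬(b ⊕ f)) ↔ d)) → (((b ⊕ d) → (c ↔ b)) ⊕ (d ∨ (e ↔ d)))) = T ⊕ F = T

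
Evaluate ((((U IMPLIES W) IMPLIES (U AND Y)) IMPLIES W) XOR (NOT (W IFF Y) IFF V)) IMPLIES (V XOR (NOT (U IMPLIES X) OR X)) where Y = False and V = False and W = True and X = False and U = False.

False

U IMPLIES W = False IMPLIES True = True
U AND Y = False AND False = False
(U IMPLIES W) IMPLIES (U AND Y) = True IMPLIES False = False
((U IMPLIES W) IMPLIES (U AND Y)) IMPLIES W = False IMPLIES True = True
W IFF Y = True IFF False = False
NOT (W IFF Y) = NOT False = True
NOT (W IFF Y) IFF V = True IFF False = False
(((U IMPLIES W) IMPLIES (U AND Y)) IMPLIES W) XOR (NOT (W IFF Y) IFF V) = True XOR False = True
U IMPLIES X = False IMPLIES False = True
NOT (U IMPLIES X) = NOT True = False
NOT (U IMPLIES X) OR X = False OR False = False
V XOR (NOT (U IMPLIES X) OR X) = False XOR False = False
((((U IMPLIES W) IMPLIES (U AND Y)) IMPLIES W) XOR (NOT (W IFF Y) IFF V)) IMPLIES (V XOR (NOT (U IMPLIES X) OR X)) = True IMPLIES False = False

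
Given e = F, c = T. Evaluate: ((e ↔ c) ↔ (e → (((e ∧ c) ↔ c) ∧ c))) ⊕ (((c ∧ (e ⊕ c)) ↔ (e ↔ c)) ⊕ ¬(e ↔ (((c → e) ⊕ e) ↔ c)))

F

e ↔ c = F ↔ T = F
e ∧ c = F ∧ T = F
(e ∧ c) ↔ c = F ↔ T = F
((e ∧ c) ↔ c) ∧ c = F ∧ T = F
e → (((e ∧ c) ↔ c) ∧ c) = F → F = T
(e ↔ c) ↔ (e → (((e ∧ c) ↔ c) ∧ c)) = F ↔ T = F
e ⊕ c = F ⊕ T = T
c ∧ (e ⊕ c) = T ∧ T = T
e ↔ c = F ↔ T = F
(c ∧ (e ⊕ c)) ↔ (e ↔ c) = T ↔ F = F
c → e = T → F = F
(c → e) ⊕ e = F ⊕ F = F
((c → e) ⊕ e) ↔ c = F ↔ T = F
e ↔ (((c → e) ⊕ e) ↔ c) = F ↔ F = T
¬(e ↔ (((c → e) ⊕ e) ↔ c)) = ¬T = F
((c ∧ (e ⊕ c)) ↔ (e ↔ c)) ⊕ ¬(e ↔ (((c → e) ⊕ e) ↔ c)) = F ⊕ F = F
((e ↔ c) ↔ (e → (((e ∧ c) ↔ c) ∧ c))) ⊕ (((c ∧ (e ⊕ c)) ↔ (e ↔ c)) ⊕ ¬(e ↔ (((c → e) ⊕ e) ↔ c))) = F ⊕ F = F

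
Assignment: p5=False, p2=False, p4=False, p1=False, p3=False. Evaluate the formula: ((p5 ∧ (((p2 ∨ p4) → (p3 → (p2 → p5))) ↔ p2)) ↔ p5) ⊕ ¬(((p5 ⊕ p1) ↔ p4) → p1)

False

p2 ∨ p4 = False ∨ False = False
p2 → p5 = False → False = True
p3 → (p2 → p5) = False → True = True
(p2 ∨ p4) → (p3 → (p2 → p5)) = False → True = True
((p2 ∨ p4) → (p3 → (p2 → p5))) ↔ p2 = True ↔ False = False
p5 ∧ (((p2 ∨ p4) → (p3 → (p2 → p5))) ↔ p2) = False ∧ False = False
(p5 ∧ (((p2 ∨ p4) → (p3 → (p2 → p5))) ↔ p2)) ↔ p5 = False ↔ False = True
p5 ⊕ p1 = False ⊕ False = False
(p5 ⊕ p1) ↔ p4 = False ↔ False = True
((p5 ⊕ p1) ↔ p4) → p1 = True → False = False
¬(((p5 ⊕ p1) ↔ p4) → p1) = ¬False = True
((p5 ∧ (((p2 ∨ p4) → (p3 → (p2 → p5))) ↔ p2)) ↔ p5) ⊕ ¬(((p5 ⊕ p1) ↔ p4) → p1) = True ⊕ True = False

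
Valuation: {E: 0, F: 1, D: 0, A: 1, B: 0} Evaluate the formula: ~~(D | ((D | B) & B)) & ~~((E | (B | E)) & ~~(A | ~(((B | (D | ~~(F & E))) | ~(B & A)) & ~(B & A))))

0

D | B = 0 | 0 = 0
(D | B) & B = 0 & 0 = 0
D | ((D | B) & B) = 0 | 0 = 0
~(D | ((D | B) & B)) = ~0 = 1
~~(D | ((D | B) & B)) = ~1 = 0
B | E = 0 | 0 = 0
E | (B | E) = 0 | 0 = 0
F & E = 1 & 0 = 0
~(F & E) = ~0 = 1
~~(F & E) = ~1 = 0
D | ~~(F & E) = 0 | 0 = 0
B | (D | ~~(F & E)) = 0 | 0 = 0
B & A = 0 & 1 = 0
~(B & A) = ~0 = 1
(B | (D | ~~(F & E))) | ~(B & A) = 0 | 1 = 1
B & A = 0 & 1 = 0
~(B & A) = ~0 = 1
((B | (D | ~~(F & E))) | ~(B & A)) & ~(B & A) = 1 & 1 = 1
~(((B | (D | ~~(F & E))) | ~(B & A)) & ~(B & A)) = ~1 = 0
A | ~(((B | (D | ~~(F & E))) | ~(B & A)) & ~(B & A)) = 1 | 0 = 1
~(A | ~(((B | (D | ~~(F & E))) | ~(B & A)) & ~(B & A))) = ~1 = 0
~~(A | ~(((B | (D | ~~(F & E))) | ~(B & A)) & ~(B & A))) = ~0 = 1
(E | (B | E)) & ~~(A | ~(((B | (D | ~~(F & E))) | ~(B & A)) & ~(B & A))) = 0 & 1 = 0
~((E | (B | E)) & ~~(A | ~(((B | (D | ~~(F & E))) | ~(B & A)) & ~(B & A)))) = ~0 = 1
~~((E | (B | E)) & ~~(A | ~(((B | (D | ~~(F & E))) | ~(B & A)) & ~(B & A)))) = ~1 = 0
~~(D | ((D | B) & B)) & ~~((E | (B | E)) & ~~(A | ~(((B | (D | ~~(F & E))) | ~(B & A)) & ~(B & A)))) = 0 & 0 = 0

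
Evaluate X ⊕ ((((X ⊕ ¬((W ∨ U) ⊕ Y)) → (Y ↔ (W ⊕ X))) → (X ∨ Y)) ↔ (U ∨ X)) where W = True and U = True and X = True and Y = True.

W ∨ U = True ∨ True = True
(W ∨ U) ⊕ Y = True ⊕ True = False
¬((W ∨ U) ⊕ Y) = ¬False = True
X ⊕ ¬((W ∨ U) ⊕ Y) = True ⊕ True = False
W ⊕ X = True ⊕ True = False
Y ↔ (W ⊕ X) = True ↔ False = False
(X ⊕ ¬((W ∨ U) ⊕ Y)) → (Y ↔ (W ⊕ X)) = False → False = True
X ∨ Y = True ∨ True = True
((X ⊕ ¬((W ∨ U) ⊕ Y)) → (Y ↔ (W ⊕ X))) → (X ∨ Y) = True → True = True
U ∨ X = True ∨ True = True
(((X ⊕ ¬((W ∨ U) ⊕ Y)) → (Y ↔ (W ⊕ X))) → (X ∨ Y)) ↔ (U ∨ X) = True ↔ True = True
X ⊕ ((((X ⊕ ¬((W ∨ U) ⊕ Y)) → (Y ↔ (W ⊕ X))) → (X ∨ Y)) ↔ (U ∨ X)) = True ⊕ True = False

False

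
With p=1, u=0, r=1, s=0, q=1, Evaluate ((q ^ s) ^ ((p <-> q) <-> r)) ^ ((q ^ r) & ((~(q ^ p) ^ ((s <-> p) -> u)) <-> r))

0

q ^ s = 1 ^ 0 = 1
p <-> q = 1 <-> 1 = 1
(p <-> q) <-> r = 1 <-> 1 = 1
(q ^ s) ^ ((p <-> q) <-> r) = 1 ^ 1 = 0
q ^ r = 1 ^ 1 = 0
q ^ p = 1 ^ 1 = 0
~(q ^ p) = ~0 = 1
s <-> p = 0 <-> 1 = 0
(s <-> p) -> u = 0 -> 0 = 1
~(q ^ p) ^ ((s <-> p) -> u) = 1 ^ 1 = 0
(~(q ^ p) ^ ((s <-> p) -> u)) <-> r = 0 <-> 1 = 0
(q ^ r) & ((~(q ^ p) ^ ((s <-> p) -> u)) <-> r) = 0 & 0 = 0
((q ^ s) ^ ((p <-> q) <-> r)) ^ ((q ^ r) & ((~(q ^ p) ^ ((s <-> p) -> u)) <-> r)) = 0 ^ 0 = 0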